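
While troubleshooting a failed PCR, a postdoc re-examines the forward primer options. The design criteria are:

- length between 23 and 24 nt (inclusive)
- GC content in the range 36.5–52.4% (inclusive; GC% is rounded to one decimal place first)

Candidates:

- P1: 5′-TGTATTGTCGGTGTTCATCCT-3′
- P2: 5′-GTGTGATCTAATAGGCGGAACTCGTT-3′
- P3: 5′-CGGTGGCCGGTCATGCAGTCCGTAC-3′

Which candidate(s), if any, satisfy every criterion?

P1 (21 nt, A=2 T=10 G=5 C=4): length 21, outside 23–24 ✗; GC 9/21 = 42.9% ✓ — fails.
P2 (26 nt, A=6 T=8 G=8 C=4): length 26, outside 23–24 ✗; GC 12/26 = 46.2% ✓ — fails.
P3 (25 nt, A=3 T=5 G=9 C=8): length 25, outside 23–24 ✗; GC 17/25 = 68.0%, outside 36.5–52.4% ✗ — fails.

None of the candidates satisfy all criteria.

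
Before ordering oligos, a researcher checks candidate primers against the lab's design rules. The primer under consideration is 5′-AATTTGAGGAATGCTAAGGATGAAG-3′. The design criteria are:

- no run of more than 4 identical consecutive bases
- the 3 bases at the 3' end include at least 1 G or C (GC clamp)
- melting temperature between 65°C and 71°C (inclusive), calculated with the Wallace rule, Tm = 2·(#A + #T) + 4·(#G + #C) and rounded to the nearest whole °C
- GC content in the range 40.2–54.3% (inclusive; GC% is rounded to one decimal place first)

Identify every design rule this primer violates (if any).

Fails: GC content.

Base counts: A=10, T=6, G=8, C=1 (length 25).
homopolymer run: longest run = 3 ✓
GC clamp: 3' end AAG has 1 G/C ✓
Tm: Tm = 2·16 + 4·9 = 68°C ✓
GC content: GC 9/25 = 36.0%, outside 40.2–54.3% ✗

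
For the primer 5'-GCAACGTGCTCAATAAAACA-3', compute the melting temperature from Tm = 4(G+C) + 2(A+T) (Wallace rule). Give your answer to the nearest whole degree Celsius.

Base counts: A=9, T=3, G=3, C=5 (length 20).
Tm = 2·(9+3) + 4·(3+5) = 2·12 + 4·8 = 24 + 32 = 56°C.

56°C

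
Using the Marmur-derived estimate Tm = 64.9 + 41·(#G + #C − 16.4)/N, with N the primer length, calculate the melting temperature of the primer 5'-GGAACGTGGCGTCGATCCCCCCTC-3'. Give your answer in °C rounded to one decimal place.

Base counts: A=3, T=4, G=7, C=10; G+C = 17, N = 24.
Tm = 64.9 + 41·(17 − 16.4)/24 = 64.9 + 24.60/24 = 65.9°C.

65.9°C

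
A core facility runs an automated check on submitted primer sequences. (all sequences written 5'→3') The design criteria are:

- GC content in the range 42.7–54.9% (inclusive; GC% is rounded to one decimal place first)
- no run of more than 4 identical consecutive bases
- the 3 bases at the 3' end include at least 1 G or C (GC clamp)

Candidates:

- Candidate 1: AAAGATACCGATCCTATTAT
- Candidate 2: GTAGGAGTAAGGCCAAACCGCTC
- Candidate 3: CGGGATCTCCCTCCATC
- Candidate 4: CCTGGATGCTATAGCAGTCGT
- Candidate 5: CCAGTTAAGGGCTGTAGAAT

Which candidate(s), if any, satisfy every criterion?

Candidate 4 only.

Candidate 1 (20 nt, A=8 T=6 G=2 C=4): GC 6/20 = 30.0%, outside 42.7–54.9% ✗; longest run = 3 ✓; 3' end TAT has 0 G/C, need ≥1 ✗ — fails.
Candidate 2 (23 nt, A=7 T=3 G=7 C=6): GC 13/23 = 56.5%, outside 42.7–54.9% ✗; longest run = 3 ✓; 3' end CTC has 2 G/C ✓ — fails.
Candidate 3 (17 nt, A=2 T=4 G=3 C=8): GC 11/17 = 64.7%, outside 42.7–54.9% ✗; longest run = 3 ✓; 3' end ATC has 1 G/C ✓ — fails.
Candidate 4 (21 nt, A=4 T=6 G=6 C=5): GC 11/21 = 52.4% ✓; longest run = 2 ✓; 3' end CGT has 2 G/C ✓ — passes.
Candidate 5 (20 nt, A=6 T=5 G=6 C=3): GC 9/20 = 45.0% ✓; longest run = 3 ✓; 3' end AAT has 0 G/C, need ≥1 ✗ — fails.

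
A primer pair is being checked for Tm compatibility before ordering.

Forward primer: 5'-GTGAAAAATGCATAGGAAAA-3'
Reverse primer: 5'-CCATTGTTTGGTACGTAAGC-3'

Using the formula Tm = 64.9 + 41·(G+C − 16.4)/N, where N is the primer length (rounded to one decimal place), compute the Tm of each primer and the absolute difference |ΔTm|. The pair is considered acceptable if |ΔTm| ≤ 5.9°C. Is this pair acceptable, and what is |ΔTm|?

|ΔTm| = 6.1°C; the pair is not acceptable.

Forward: G+C = 6, N = 20 → Tm = 64.9 + 41·(6 − 16.4)/20 = 43.6°C.
Reverse: G+C = 9, N = 20 → Tm = 64.9 + 41·(9 − 16.4)/20 = 49.7°C.
|ΔTm| = |43.6 − 49.7| = 6.1°C, > 5.9°C.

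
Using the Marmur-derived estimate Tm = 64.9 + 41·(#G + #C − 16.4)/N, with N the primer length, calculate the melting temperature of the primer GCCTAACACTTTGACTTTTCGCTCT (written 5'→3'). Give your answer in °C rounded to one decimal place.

Base counts: A=4, T=10, G=3, C=8; G+C = 11, N = 25.
Tm = 64.9 + 41·(11 − 16.4)/25 = 64.9 + -221.40/25 = 56.0°C.

56.0°C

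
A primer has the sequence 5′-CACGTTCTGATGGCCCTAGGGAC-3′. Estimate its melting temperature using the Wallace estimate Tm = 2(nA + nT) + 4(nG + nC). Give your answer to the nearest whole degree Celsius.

Base counts: A=4, T=5, G=7, C=7 (length 23).
Tm = 2·(4+5) + 4·(7+7) = 2·9 + 4·14 = 18 + 56 = 74°C.

74°C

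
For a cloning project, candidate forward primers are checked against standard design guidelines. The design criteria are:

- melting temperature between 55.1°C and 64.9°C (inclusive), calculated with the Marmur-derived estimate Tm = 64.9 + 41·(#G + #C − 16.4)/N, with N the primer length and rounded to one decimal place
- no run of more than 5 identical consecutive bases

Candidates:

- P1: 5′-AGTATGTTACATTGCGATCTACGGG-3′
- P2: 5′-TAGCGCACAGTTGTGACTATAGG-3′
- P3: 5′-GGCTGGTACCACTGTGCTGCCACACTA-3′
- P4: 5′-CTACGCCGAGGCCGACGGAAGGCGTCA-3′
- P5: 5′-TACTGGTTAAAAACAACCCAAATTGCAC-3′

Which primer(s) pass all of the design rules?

P1, P2, P3 and P5.

P1 (25 nt, A=6 T=8 G=7 C=4): Tm = 64.9 + 41·(11 − 16.4)/25 = 56.0°C ✓; longest run = 3 ✓ — passes.
P2 (23 nt, A=6 T=6 G=7 C=4): Tm = 64.9 + 41·(11 − 16.4)/23 = 55.3°C ✓; longest run = 2 ✓ — passes.
P3 (27 nt, A=5 T=6 G=7 C=9): Tm = 64.9 + 41·(16 − 16.4)/27 = 64.3°C ✓; longest run = 2 ✓ — passes.
P4 (27 nt, A=6 T=2 G=10 C=9): Tm = 64.9 + 41·(19 − 16.4)/27 = 68.8°C, outside 55.1–64.9°C ✗; longest run = 2 ✓ — fails.
P5 (28 nt, A=12 T=6 G=3 C=7): Tm = 64.9 + 41·(10 − 16.4)/28 = 55.5°C ✓; longest run = 5 ✓ — passes.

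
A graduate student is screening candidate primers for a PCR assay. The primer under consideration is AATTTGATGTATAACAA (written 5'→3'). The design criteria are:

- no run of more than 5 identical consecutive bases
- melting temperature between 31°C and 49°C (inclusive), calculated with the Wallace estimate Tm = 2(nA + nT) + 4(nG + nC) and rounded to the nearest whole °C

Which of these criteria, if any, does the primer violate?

Base counts: A=8, T=6, G=2, C=1 (length 17).
homopolymer run: longest run = 3 ✓
Tm: Tm = 2·14 + 4·3 = 40°C ✓

Meets all criteria.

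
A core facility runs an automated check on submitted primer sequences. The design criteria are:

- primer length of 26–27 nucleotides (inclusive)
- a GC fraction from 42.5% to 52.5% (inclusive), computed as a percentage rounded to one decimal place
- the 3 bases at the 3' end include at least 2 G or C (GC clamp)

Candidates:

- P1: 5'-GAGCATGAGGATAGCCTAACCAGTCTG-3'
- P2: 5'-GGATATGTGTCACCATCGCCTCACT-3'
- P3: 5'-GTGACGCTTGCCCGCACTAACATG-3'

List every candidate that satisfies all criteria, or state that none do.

P1 (27 nt, A=8 T=5 G=8 C=6): length 27 ✓; GC 14/27 = 51.9% ✓; 3' end CTG has 2 G/C ✓ — passes.
P2 (25 nt, A=5 T=7 G=5 C=8): length 25, outside 26–27 ✗; GC 13/25 = 52.0% ✓; 3' end ACT has 1 G/C, need ≥2 ✗ — fails.
P3 (24 nt, A=5 T=5 G=6 C=8): length 24, outside 26–27 ✗; GC 14/24 = 58.3%, outside 42.5–52.5% ✗; 3' end ATG has 1 G/C, need ≥2 ✗ — fails.

P1 only.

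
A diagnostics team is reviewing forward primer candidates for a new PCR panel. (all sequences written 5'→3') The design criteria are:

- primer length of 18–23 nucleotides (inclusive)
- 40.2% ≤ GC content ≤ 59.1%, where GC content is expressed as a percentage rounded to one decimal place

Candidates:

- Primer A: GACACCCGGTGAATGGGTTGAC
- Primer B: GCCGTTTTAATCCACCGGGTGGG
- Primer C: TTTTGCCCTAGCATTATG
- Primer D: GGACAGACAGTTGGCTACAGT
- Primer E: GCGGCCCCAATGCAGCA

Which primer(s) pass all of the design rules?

Primer A (22 nt, A=5 T=4 G=8 C=5): length 22 ✓; GC 13/22 = 59.1% ✓ — passes.
Primer B (23 nt, A=3 T=6 G=8 C=6): length 23 ✓; GC 14/23 = 60.9%, outside 40.2–59.1% ✗ — fails.
Primer C (18 nt, A=3 T=8 G=3 C=4): length 18 ✓; GC 7/18 = 38.9%, outside 40.2–59.1% ✗ — fails.
Primer D (21 nt, A=6 T=4 G=7 C=4): length 21 ✓; GC 11/21 = 52.4% ✓ — passes.
Primer E (17 nt, A=4 T=1 G=5 C=7): length 17, outside 18–23 ✗; GC 12/17 = 70.6%, outside 40.2–59.1% ✗ — fails.

Primer A and Primer D.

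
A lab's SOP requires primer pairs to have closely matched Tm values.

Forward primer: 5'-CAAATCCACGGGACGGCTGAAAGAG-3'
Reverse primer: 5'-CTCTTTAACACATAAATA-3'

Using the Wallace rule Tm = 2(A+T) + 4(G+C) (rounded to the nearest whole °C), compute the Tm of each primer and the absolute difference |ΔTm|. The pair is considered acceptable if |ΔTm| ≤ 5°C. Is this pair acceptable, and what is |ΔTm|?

Forward: A=9 T=2 G=8 C=6 → Tm = 2·11 + 4·14 = 78°C.
Reverse: A=8 T=6 G=0 C=4 → Tm = 2·14 + 4·4 = 44°C.
|ΔTm| = |78 − 44| = 34°C, > 5°C.

|ΔTm| = 34°C; the pair is not acceptable.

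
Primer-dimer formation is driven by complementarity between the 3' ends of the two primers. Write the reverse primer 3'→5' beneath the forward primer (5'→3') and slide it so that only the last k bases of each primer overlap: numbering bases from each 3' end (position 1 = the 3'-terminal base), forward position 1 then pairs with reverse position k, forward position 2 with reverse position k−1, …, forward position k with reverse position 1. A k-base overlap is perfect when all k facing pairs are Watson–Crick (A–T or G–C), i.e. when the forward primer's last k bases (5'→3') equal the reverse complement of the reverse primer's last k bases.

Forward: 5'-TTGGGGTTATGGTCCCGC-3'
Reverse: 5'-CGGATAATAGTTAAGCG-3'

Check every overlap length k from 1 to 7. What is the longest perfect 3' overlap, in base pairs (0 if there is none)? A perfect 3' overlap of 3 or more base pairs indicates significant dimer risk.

Longest perfect overlap: 3 complementary base pairs; significant dimer risk (threshold 3).

Last 7 bases (5'→3') — forward …GTCCCGC, reverse …TTAAGCG.
Reverse complement of the reverse primer's last 7 bases: CGCTTAA; its first k bases are the reverse complement of the reverse primer's last k bases, so a perfect k-base overlap needs the forward primer's last k bases to equal them.
Comparing (forward last k vs required): k=1: C vs C ✓; k=2: GC vs CG ✗; k=3: CGC vs CGC ✓; k=4: CCGC vs CGCT ✗; k=5: CCCGC vs CGCTT ✗; k=6: TCCCGC vs CGCTTA ✗; k=7: GTCCCGC vs CGCTTAA ✗.
Perfect overlaps at k = 1, 3; the largest is 3.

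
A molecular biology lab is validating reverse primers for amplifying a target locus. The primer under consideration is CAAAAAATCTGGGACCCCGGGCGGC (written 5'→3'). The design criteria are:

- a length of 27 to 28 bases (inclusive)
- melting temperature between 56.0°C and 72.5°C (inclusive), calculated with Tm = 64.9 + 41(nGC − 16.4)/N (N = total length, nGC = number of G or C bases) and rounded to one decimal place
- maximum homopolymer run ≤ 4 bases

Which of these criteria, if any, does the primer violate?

Base counts: A=7, T=2, G=8, C=8 (length 25).
length: length 25, outside 27–28 ✗
Tm: Tm = 64.9 + 41·(16 − 16.4)/25 = 64.2°C ✓
homopolymer run: longest run = 6, exceeds 4 ✗

Fails: length, homopolymer run.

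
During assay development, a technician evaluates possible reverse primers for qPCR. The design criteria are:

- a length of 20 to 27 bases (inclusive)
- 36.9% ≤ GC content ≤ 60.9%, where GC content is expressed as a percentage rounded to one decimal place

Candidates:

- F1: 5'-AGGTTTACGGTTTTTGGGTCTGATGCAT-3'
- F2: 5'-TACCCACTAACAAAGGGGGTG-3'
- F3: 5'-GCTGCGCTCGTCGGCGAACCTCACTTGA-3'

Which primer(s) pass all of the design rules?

F2 only.

F1 (28 nt, A=4 T=12 G=9 C=3): length 28, outside 20–27 ✗; GC 12/28 = 42.9% ✓ — fails.
F2 (21 nt, A=7 T=3 G=6 C=5): length 21 ✓; GC 11/21 = 52.4% ✓ — passes.
F3 (28 nt, A=4 T=6 G=8 C=10): length 28, outside 20–27 ✗; GC 18/28 = 64.3%, outside 36.9–60.9% ✗ — fails.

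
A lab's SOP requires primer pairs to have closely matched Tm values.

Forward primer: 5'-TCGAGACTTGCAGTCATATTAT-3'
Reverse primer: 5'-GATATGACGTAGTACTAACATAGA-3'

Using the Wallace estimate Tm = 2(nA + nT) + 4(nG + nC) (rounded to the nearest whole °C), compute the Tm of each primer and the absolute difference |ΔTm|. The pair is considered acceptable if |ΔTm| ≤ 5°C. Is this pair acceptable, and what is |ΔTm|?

|ΔTm| = 4°C; the pair is acceptable.

Forward: A=6 T=8 G=4 C=4 → Tm = 2·14 + 4·8 = 60°C.
Reverse: A=10 T=6 G=5 C=3 → Tm = 2·16 + 4·8 = 64°C.
|ΔTm| = |60 − 64| = 4°C, ≤ 5°C.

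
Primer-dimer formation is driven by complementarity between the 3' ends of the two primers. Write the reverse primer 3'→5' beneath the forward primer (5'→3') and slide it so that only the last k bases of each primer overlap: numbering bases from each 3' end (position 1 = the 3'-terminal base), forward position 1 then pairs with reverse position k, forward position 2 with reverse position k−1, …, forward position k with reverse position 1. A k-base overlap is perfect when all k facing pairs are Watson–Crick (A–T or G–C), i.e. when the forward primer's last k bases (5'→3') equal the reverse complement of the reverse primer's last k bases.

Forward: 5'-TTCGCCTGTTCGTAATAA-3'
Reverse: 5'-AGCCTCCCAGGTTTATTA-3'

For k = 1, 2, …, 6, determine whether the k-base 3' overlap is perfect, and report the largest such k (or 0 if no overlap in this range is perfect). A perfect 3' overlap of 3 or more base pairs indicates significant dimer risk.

Longest perfect overlap: 6 complementary base pairs; significant dimer risk (threshold 3).

Last 6 bases (5'→3') — forward …TAATAA, reverse …TTATTA.
Reverse complement of the reverse primer's last 6 bases: TAATAA; its first k bases are the reverse complement of the reverse primer's last k bases, so a perfect k-base overlap needs the forward primer's last k bases to equal them.
Comparing (forward last k vs required): k=1: A vs T ✗; k=2: AA vs TA ✗; k=3: TAA vs TAA ✓; k=4: ATAA vs TAAT ✗; k=5: AATAA vs TAATA ✗; k=6: TAATAA vs TAATAA ✓.
Perfect overlaps at k = 3, 6; the largest is 6.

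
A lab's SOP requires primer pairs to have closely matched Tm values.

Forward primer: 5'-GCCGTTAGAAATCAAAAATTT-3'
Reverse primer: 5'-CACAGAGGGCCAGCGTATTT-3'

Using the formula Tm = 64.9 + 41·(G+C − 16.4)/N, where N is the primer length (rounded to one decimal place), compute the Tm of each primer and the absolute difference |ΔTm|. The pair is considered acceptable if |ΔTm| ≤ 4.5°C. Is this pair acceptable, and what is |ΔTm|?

Forward: G+C = 6, N = 21 → Tm = 64.9 + 41·(6 − 16.4)/21 = 44.6°C.
Reverse: G+C = 11, N = 20 → Tm = 64.9 + 41·(11 − 16.4)/20 = 53.8°C.
|ΔTm| = |44.6 − 53.8| = 9.2°C, > 4.5°C.

|ΔTm| = 9.2°C; the pair is not acceptable.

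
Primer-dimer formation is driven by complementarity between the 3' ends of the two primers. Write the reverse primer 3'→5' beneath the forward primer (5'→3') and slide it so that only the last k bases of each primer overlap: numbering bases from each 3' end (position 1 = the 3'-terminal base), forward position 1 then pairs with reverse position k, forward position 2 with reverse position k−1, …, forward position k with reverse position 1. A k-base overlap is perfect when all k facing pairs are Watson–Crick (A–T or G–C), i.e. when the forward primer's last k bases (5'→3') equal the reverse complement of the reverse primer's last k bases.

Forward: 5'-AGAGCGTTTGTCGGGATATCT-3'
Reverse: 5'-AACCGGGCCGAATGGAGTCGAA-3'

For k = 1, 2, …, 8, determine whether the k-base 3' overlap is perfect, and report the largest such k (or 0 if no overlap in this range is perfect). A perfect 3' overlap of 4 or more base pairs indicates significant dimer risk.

Longest perfect overlap: 1 complementary base pair; below the dimer-risk threshold (threshold 4).

Last 8 bases (5'→3') — forward …GGATATCT, reverse …GAGTCGAA.
Reverse complement of the reverse primer's last 8 bases: TTCGACTC; its first k bases are the reverse complement of the reverse primer's last k bases, so a perfect k-base overlap needs the forward primer's last k bases to equal them.
Comparing (forward last k vs required): k=1: T vs T ✓; k=2: CT vs TT ✗; k=3: TCT vs TTC ✗; k=4: ATCT vs TTCG ✗; k=5: TATCT vs TTCGA ✗; k=6: ATATCT vs TTCGAC ✗; k=7: GATATCT vs TTCGACT ✗; k=8: GGATATCT vs TTCGACTC ✗.
Only k = 1 is perfect, so the longest perfect 3' overlap is 1.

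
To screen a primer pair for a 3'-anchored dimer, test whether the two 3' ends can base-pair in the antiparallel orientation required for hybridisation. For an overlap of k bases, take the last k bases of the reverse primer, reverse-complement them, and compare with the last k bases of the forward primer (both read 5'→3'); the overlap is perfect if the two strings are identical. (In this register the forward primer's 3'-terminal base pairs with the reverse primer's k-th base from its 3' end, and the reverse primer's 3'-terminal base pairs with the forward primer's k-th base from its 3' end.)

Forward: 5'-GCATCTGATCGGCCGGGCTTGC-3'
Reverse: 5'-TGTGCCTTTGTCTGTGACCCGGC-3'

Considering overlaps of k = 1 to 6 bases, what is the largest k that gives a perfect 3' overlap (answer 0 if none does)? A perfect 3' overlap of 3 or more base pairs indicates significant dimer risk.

Last 6 bases (5'→3') — forward …GCTTGC, reverse …CCCGGC.
Reverse complement of the reverse primer's last 6 bases: GCCGGG; its first k bases are the reverse complement of the reverse primer's last k bases, so a perfect k-base overlap needs the forward primer's last k bases to equal them.
Comparing (forward last k vs required): k=1: C vs G ✗; k=2: GC vs GC ✓; k=3: TGC vs GCC ✗; k=4: TTGC vs GCCG ✗; k=5: CTTGC vs GCCGG ✗; k=6: GCTTGC vs GCCGGG ✗.
Only k = 2 is perfect, so the longest perfect 3' overlap is 2.

Longest perfect overlap: 2 complementary base pairs; below the dimer-risk threshold (threshold 3).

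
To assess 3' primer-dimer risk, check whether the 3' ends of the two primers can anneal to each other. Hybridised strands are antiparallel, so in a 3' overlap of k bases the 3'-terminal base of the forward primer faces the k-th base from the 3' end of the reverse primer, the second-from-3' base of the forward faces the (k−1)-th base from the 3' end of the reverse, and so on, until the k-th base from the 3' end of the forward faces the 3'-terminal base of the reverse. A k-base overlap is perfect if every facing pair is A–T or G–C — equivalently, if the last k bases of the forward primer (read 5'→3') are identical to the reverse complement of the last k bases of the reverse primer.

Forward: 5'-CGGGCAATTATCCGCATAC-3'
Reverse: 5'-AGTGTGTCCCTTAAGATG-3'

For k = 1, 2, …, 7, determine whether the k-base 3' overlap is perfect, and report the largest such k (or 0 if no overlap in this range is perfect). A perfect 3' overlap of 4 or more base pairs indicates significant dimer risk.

Longest perfect overlap: 1 complementary base pair; below the dimer-risk threshold (threshold 4).

Last 7 bases (5'→3') — forward …CGCATAC, reverse …TAAGATG.
Reverse complement of the reverse primer's last 7 bases: CATCTTA; its first k bases are the reverse complement of the reverse primer's last k bases, so a perfect k-base overlap needs the forward primer's last k bases to equal them.
Comparing (forward last k vs required): k=1: C vs C ✓; k=2: AC vs CA ✗; k=3: TAC vs CAT ✗; k=4: ATAC vs CATC ✗; k=5: CATAC vs CATCT ✗; k=6: GCATAC vs CATCTT ✗; k=7: CGCATAC vs CATCTTA ✗.
Only k = 1 is perfect, so the longest perfect 3' overlap is 1.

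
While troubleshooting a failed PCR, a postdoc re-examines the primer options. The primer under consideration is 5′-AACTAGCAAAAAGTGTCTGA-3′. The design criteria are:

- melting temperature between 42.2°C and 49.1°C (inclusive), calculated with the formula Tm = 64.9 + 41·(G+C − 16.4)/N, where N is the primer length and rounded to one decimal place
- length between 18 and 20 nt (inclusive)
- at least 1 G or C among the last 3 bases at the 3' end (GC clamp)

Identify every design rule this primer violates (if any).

Meets all criteria.

Base counts: A=9, T=4, G=4, C=3 (length 20).
Tm: Tm = 64.9 + 41·(7 − 16.4)/20 = 45.6°C ✓
length: length 20 ✓
GC clamp: 3' end TGA has 1 G/C ✓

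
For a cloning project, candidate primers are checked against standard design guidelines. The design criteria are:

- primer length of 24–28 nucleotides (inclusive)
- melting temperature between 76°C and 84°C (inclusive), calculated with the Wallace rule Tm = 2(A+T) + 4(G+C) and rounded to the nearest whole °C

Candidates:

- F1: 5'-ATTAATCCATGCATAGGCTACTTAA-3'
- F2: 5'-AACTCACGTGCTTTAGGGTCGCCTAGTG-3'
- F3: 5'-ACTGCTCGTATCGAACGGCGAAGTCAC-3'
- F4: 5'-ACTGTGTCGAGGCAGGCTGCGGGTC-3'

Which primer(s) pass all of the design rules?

F1 (25 nt, A=9 T=8 G=3 C=5): length 25 ✓; Tm = 2·17 + 4·8 = 66°C, outside 76–84°C ✗ — fails.
F2 (28 nt, A=5 T=8 G=8 C=7): length 28 ✓; Tm = 2·13 + 4·15 = 86°C, outside 76–84°C ✗ — fails.
F3 (27 nt, A=7 T=5 G=7 C=8): length 27 ✓; Tm = 2·12 + 4·15 = 84°C ✓ — passes.
F4 (25 nt, A=3 T=5 G=11 C=6): length 25 ✓; Tm = 2·8 + 4·17 = 84°C ✓ — passes.

F3 and F4.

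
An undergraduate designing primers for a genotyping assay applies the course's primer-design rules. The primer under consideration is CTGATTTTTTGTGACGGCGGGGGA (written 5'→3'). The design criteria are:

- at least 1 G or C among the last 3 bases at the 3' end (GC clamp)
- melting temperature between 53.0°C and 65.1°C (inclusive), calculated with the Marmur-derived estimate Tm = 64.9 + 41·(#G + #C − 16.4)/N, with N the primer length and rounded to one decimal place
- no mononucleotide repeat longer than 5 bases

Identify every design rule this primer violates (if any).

Base counts: A=3, T=8, G=10, C=3 (length 24).
GC clamp: 3' end GGA has 2 G/C ✓
Tm: Tm = 64.9 + 41·(13 − 16.4)/24 = 59.1°C ✓
homopolymer run: longest run = 6, exceeds 5 ✗

Fails: homopolymer run.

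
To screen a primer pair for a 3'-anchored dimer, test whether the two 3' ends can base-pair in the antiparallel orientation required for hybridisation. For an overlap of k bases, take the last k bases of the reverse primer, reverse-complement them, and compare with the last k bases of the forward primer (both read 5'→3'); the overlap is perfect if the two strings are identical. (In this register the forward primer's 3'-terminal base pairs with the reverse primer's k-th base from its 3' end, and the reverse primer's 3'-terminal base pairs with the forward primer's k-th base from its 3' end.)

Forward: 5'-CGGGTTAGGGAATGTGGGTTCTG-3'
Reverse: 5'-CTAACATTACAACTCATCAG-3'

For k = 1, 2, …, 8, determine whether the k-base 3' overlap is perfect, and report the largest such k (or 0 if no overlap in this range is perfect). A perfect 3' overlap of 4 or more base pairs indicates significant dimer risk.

Longest perfect overlap: 3 complementary base pairs; below the dimer-risk threshold (threshold 4).

Last 8 bases (5'→3') — forward …GGGTTCTG, reverse …CTCATCAG.
Reverse complement of the reverse primer's last 8 bases: CTGATGAG; its first k bases are the reverse complement of the reverse primer's last k bases, so a perfect k-base overlap needs the forward primer's last k bases to equal them.
Comparing (forward last k vs required): k=1: G vs C ✗; k=2: TG vs CT ✗; k=3: CTG vs CTG ✓; k=4: TCTG vs CTGA ✗; k=5: TTCTG vs CTGAT ✗; k=6: GTTCTG vs CTGATG ✗; k=7: GGTTCTG vs CTGATGA ✗; k=8: GGGTTCTG vs CTGATGAG ✗.
Only k = 3 is perfect, so the longest perfect 3' overlap is 3.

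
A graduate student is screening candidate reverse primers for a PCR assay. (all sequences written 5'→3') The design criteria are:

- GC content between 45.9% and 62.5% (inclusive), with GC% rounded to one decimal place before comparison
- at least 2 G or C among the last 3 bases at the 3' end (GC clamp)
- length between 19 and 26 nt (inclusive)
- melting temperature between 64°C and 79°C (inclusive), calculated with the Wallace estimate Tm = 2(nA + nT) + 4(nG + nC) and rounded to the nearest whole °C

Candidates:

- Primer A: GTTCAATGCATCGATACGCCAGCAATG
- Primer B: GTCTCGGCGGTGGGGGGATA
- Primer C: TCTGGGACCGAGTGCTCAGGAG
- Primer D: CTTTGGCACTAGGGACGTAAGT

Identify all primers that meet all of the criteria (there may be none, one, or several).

None of the candidates satisfy all criteria.

Primer A (27 nt, A=8 T=6 G=6 C=7): GC 13/27 = 48.1% ✓; 3' end ATG has 1 G/C, need ≥2 ✗; length 27, outside 19–26 ✗; Tm = 2·14 + 4·13 = 80°C, outside 64–79°C ✗ — fails.
Primer B (20 nt, A=2 T=4 G=11 C=3): GC 14/20 = 70.0%, outside 45.9–62.5% ✗; 3' end ATA has 0 G/C, need ≥2 ✗; length 20 ✓; Tm = 2·6 + 4·14 = 68°C ✓ — fails.
Primer C (22 nt, A=4 T=4 G=9 C=5): GC 14/22 = 63.6%, outside 45.9–62.5% ✗; 3' end GAG has 2 G/C ✓; length 22 ✓; Tm = 2·8 + 4·14 = 72°C ✓ — fails.
Primer D (22 nt, A=5 T=6 G=7 C=4): GC 11/22 = 50.0% ✓; 3' end AGT has 1 G/C, need ≥2 ✗; length 22 ✓; Tm = 2·11 + 4·11 = 66°C ✓ — fails.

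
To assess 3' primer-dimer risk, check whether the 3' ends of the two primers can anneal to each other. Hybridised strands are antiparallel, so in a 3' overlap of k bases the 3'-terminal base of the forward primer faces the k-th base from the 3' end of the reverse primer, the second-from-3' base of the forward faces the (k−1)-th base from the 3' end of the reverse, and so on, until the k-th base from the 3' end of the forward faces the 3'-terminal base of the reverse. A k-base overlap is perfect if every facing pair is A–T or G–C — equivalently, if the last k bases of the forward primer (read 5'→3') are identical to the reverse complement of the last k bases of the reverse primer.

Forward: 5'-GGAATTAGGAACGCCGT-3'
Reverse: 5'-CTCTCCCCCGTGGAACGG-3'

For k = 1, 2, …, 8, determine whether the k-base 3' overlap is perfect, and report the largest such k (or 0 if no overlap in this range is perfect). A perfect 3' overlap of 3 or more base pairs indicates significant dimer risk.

Last 8 bases (5'→3') — forward …AACGCCGT, reverse …TGGAACGG.
Reverse complement of the reverse primer's last 8 bases: CCGTTCCA; its first k bases are the reverse complement of the reverse primer's last k bases, so a perfect k-base overlap needs the forward primer's last k bases to equal them.
Comparing (forward last k vs required): k=1: T vs C ✗; k=2: GT vs CC ✗; k=3: CGT vs CCG ✗; k=4: CCGT vs CCGT ✓; k=5: GCCGT vs CCGTT ✗; k=6: CGCCGT vs CCGTTC ✗; k=7: ACGCCGT vs CCGTTCC ✗; k=8: AACGCCGT vs CCGTTCCA ✗.
Only k = 4 is perfect, so the longest perfect 3' overlap is 4.

Longest perfect overlap: 4 complementary base pairs; significant dimer risk (threshold 3).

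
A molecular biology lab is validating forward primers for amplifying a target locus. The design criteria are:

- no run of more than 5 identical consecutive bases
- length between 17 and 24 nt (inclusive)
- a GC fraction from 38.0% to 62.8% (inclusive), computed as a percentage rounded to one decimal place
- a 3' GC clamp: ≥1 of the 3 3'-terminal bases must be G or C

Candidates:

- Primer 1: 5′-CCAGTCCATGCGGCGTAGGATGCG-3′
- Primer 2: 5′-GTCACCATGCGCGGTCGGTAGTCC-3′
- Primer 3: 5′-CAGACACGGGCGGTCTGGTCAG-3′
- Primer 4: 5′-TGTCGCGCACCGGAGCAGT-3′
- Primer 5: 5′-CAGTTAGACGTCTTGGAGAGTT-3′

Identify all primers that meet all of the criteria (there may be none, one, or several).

Primer 1 (24 nt, A=4 T=4 G=9 C=7): longest run = 2 ✓; length 24 ✓; GC 16/24 = 66.7%, outside 38.0–62.8% ✗; 3' end GCG has 3 G/C ✓ — fails.
Primer 2 (24 nt, A=3 T=5 G=8 C=8): longest run = 2 ✓; length 24 ✓; GC 16/24 = 66.7%, outside 38.0–62.8% ✗; 3' end TCC has 2 G/C ✓ — fails.
Primer 3 (22 nt, A=4 T=3 G=9 C=6): longest run = 3 ✓; length 22 ✓; GC 15/22 = 68.2%, outside 38.0–62.8% ✗; 3' end CAG has 2 G/C ✓ — fails.
Primer 4 (19 nt, A=3 T=3 G=7 C=6): longest run = 2 ✓; length 19 ✓; GC 13/19 = 68.4%, outside 38.0–62.8% ✗; 3' end AGT has 1 G/C ✓ — fails.
Primer 5 (22 nt, A=5 T=7 G=7 C=3): longest run = 2 ✓; length 22 ✓; GC 10/22 = 45.5% ✓; 3' end GTT has 1 G/C ✓ — passes.

Primer 5 only.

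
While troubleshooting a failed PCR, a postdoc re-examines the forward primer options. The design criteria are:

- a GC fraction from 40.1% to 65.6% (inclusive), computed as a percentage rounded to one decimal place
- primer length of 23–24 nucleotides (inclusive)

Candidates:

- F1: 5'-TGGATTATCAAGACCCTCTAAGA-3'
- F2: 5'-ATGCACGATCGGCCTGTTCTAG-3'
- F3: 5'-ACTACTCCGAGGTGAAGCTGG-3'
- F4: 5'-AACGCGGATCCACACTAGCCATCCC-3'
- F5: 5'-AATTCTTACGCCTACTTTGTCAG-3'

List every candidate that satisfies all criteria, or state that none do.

F1 (23 nt, A=8 T=6 G=4 C=5): GC 9/23 = 39.1%, outside 40.1–65.6% ✗; length 23 ✓ — fails.
F2 (22 nt, A=4 T=6 G=6 C=6): GC 12/22 = 54.5% ✓; length 22, outside 23–24 ✗ — fails.
F3 (21 nt, A=5 T=4 G=7 C=5): GC 12/21 = 57.1% ✓; length 21, outside 23–24 ✗ — fails.
F4 (25 nt, A=7 T=3 G=4 C=11): GC 15/25 = 60.0% ✓; length 25, outside 23–24 ✗ — fails.
F5 (23 nt, A=5 T=9 G=3 C=6): GC 9/23 = 39.1%, outside 40.1–65.6% ✗; length 23 ✓ — fails.

None of the candidates satisfy all criteria.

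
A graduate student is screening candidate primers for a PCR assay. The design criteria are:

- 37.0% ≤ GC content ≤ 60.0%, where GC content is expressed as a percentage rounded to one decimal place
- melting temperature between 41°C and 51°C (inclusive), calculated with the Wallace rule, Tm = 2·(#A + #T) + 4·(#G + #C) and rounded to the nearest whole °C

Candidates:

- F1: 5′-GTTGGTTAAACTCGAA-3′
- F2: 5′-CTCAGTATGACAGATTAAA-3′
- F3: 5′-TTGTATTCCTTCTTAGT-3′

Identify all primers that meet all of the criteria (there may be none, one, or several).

F1 (16 nt, A=5 T=5 G=4 C=2): GC 6/16 = 37.5% ✓; Tm = 2·10 + 4·6 = 44°C ✓ — passes.
F2 (19 nt, A=8 T=5 G=3 C=3): GC 6/19 = 31.6%, outside 37.0–60.0% ✗; Tm = 2·13 + 4·6 = 50°C ✓ — fails.
F3 (17 nt, A=2 T=10 G=2 C=3): GC 5/17 = 29.4%, outside 37.0–60.0% ✗; Tm = 2·12 + 4·5 = 44°C ✓ — fails.

F1 only.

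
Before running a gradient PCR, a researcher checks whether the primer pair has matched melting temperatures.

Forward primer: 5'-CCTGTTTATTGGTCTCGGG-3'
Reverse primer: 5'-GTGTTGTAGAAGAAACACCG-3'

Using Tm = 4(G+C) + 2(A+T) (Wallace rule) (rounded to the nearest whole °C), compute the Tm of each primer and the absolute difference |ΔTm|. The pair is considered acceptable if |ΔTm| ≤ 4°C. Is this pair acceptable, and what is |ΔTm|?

|ΔTm| = 0°C; the pair is acceptable.

Forward: A=1 T=8 G=6 C=4 → Tm = 2·9 + 4·10 = 58°C.
Reverse: A=7 T=4 G=6 C=3 → Tm = 2·11 + 4·9 = 58°C.
|ΔTm| = |58 − 58| = 0°C, ≤ 4°C.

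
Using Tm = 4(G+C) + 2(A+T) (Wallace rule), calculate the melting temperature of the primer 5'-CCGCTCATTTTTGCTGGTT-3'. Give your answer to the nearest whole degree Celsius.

56°C

Base counts: A=1, T=9, G=4, C=5 (length 19).
Tm = 2·(1+9) + 4·(4+5) = 2·10 + 4·9 = 20 + 36 = 56°C.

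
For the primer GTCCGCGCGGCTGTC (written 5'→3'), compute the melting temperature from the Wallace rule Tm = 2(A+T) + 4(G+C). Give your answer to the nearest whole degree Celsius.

54°C

Base counts: A=0, T=3, G=6, C=6 (length 15).
Tm = 2·(0+3) + 4·(6+6) = 2·3 + 4·12 = 6 + 48 = 54°C.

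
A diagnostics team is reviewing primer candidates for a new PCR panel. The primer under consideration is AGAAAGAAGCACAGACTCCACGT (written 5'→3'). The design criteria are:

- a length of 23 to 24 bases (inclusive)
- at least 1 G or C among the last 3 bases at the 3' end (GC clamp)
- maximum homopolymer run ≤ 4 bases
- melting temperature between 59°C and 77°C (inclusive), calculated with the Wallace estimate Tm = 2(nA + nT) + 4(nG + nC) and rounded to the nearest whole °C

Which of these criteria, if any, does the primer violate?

Base counts: A=10, T=2, G=5, C=6 (length 23).
length: length 23 ✓
GC clamp: 3' end CGT has 2 G/C ✓
homopolymer run: longest run = 3 ✓
Tm: Tm = 2·12 + 4·11 = 68°C ✓

Meets all criteria.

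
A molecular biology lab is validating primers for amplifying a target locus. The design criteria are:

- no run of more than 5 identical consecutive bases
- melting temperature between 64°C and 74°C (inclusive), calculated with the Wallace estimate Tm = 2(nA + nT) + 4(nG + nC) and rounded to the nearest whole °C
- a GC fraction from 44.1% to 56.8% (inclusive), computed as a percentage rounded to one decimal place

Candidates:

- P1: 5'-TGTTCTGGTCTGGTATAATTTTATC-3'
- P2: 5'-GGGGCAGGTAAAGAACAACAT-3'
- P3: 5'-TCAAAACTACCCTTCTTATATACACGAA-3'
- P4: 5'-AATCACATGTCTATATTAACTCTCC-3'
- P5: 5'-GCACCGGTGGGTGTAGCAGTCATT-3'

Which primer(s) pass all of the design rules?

P1 (25 nt, A=4 T=13 G=5 C=3): longest run = 4 ✓; Tm = 2·17 + 4·8 = 66°C ✓; GC 8/25 = 32.0%, outside 44.1–56.8% ✗ — fails.
P2 (21 nt, A=9 T=2 G=7 C=3): longest run = 4 ✓; Tm = 2·11 + 4·10 = 62°C, outside 64–74°C ✗; GC 10/21 = 47.6% ✓ — fails.
P3 (28 nt, A=11 T=8 G=1 C=8): longest run = 4 ✓; Tm = 2·19 + 4·9 = 74°C ✓; GC 9/28 = 32.1%, outside 44.1–56.8% ✗ — fails.
P4 (25 nt, A=8 T=9 G=1 C=7): longest run = 2 ✓; Tm = 2·17 + 4·8 = 66°C ✓; GC 8/25 = 32.0%, outside 44.1–56.8% ✗ — fails.
P5 (24 nt, A=4 T=6 G=9 C=5): longest run = 3 ✓; Tm = 2·10 + 4·14 = 76°C, outside 64–74°C ✗; GC 14/24 = 58.3%, outside 44.1–56.8% ✗ — fails.

None of the candidates satisfy all criteria.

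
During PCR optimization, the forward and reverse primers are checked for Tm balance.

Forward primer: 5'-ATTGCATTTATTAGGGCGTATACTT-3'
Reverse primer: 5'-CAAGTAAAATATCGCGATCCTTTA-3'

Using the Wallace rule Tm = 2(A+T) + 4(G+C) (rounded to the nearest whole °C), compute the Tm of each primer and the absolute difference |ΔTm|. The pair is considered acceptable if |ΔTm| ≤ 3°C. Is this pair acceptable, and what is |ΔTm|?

Forward: A=6 T=11 G=5 C=3 → Tm = 2·17 + 4·8 = 66°C.
Reverse: A=9 T=7 G=3 C=5 → Tm = 2·16 + 4·8 = 64°C.
|ΔTm| = |66 − 64| = 2°C, ≤ 3°C.

|ΔTm| = 2°C; the pair is acceptable.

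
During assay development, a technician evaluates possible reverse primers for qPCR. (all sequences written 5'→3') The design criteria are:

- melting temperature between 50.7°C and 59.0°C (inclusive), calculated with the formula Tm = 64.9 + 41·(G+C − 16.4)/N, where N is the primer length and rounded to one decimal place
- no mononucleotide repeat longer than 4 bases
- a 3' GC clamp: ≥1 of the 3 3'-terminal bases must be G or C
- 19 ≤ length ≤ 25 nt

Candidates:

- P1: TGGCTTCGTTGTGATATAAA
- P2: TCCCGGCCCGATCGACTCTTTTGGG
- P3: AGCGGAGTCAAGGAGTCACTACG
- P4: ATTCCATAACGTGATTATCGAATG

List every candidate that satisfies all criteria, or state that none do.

P3 only.

P1 (20 nt, A=5 T=8 G=5 C=2): Tm = 64.9 + 41·(7 − 16.4)/20 = 45.6°C, outside 50.7–59.0°C ✗; longest run = 3 ✓; 3' end AAA has 0 G/C, need ≥1 ✗; length 20 ✓ — fails.
P2 (25 nt, A=2 T=7 G=7 C=9): Tm = 64.9 + 41·(16 − 16.4)/25 = 64.2°C, outside 50.7–59.0°C ✗; longest run = 4 ✓; 3' end GGG has 3 G/C ✓; length 25 ✓ — fails.
P3 (23 nt, A=7 T=3 G=8 C=5): Tm = 64.9 + 41·(13 − 16.4)/23 = 58.8°C ✓; longest run = 2 ✓; 3' end ACG has 2 G/C ✓; length 23 ✓ — passes.
P4 (24 nt, A=8 T=8 G=4 C=4): Tm = 64.9 + 41·(8 − 16.4)/24 = 50.6°C, outside 50.7–59.0°C ✗; longest run = 2 ✓; 3' end ATG has 1 G/C ✓; length 24 ✓ — fails.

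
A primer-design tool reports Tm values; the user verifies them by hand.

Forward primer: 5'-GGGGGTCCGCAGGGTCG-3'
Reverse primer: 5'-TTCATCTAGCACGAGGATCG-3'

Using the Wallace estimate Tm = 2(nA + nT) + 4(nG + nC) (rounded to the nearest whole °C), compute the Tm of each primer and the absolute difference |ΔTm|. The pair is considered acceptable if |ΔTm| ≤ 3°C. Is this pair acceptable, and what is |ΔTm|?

Forward: A=1 T=2 G=10 C=4 → Tm = 2·3 + 4·14 = 62°C.
Reverse: A=5 T=5 G=5 C=5 → Tm = 2·10 + 4·10 = 60°C.
|ΔTm| = |62 − 60| = 2°C, ≤ 3°C.

|ΔTm| = 2°C; the pair is acceptable.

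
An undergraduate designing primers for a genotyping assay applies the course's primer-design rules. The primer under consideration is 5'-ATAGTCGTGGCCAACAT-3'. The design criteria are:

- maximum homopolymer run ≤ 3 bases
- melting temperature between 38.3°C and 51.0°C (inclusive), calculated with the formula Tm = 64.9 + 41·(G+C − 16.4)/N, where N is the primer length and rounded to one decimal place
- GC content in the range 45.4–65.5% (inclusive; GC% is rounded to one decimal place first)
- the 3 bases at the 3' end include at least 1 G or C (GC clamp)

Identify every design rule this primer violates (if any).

Base counts: A=5, T=4, G=4, C=4 (length 17).
homopolymer run: longest run = 2 ✓
Tm: Tm = 64.9 + 41·(8 − 16.4)/17 = 44.6°C ✓
GC content: GC 8/17 = 47.1% ✓
GC clamp: 3' end CAT has 1 G/C ✓

Meets all criteria.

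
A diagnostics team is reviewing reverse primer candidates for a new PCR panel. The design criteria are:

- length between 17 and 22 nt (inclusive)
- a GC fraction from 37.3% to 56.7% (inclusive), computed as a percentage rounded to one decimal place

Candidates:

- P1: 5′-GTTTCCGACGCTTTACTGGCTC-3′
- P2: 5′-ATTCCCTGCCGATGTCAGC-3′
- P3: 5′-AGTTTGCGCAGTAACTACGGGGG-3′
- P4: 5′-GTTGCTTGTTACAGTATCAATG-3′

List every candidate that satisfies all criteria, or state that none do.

P1 (22 nt, A=2 T=8 G=5 C=7): length 22 ✓; GC 12/22 = 54.5% ✓ — passes.
P2 (19 nt, A=3 T=5 G=4 C=7): length 19 ✓; GC 11/19 = 57.9%, outside 37.3–56.7% ✗ — fails.
P3 (23 nt, A=5 T=5 G=9 C=4): length 23, outside 17–22 ✗; GC 13/23 = 56.5% ✓ — fails.
P4 (22 nt, A=5 T=9 G=5 C=3): length 22 ✓; GC 8/22 = 36.4%, outside 37.3–56.7% ✗ — fails.

P1 only.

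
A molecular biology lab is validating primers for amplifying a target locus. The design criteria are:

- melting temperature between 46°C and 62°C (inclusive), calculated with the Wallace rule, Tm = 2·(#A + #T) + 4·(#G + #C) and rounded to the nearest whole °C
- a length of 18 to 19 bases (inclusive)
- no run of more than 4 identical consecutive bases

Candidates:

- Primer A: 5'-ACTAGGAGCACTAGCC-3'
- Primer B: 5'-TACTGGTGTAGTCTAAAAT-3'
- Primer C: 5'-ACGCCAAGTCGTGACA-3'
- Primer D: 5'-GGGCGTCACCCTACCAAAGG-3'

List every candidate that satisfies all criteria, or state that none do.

Primer A (16 nt, A=5 T=2 G=4 C=5): Tm = 2·7 + 4·9 = 50°C ✓; length 16, outside 18–19 ✗; longest run = 2 ✓ — fails.
Primer B (19 nt, A=6 T=7 G=4 C=2): Tm = 2·13 + 4·6 = 50°C ✓; length 19 ✓; longest run = 4 ✓ — passes.
Primer C (16 nt, A=5 T=2 G=4 C=5): Tm = 2·7 + 4·9 = 50°C ✓; length 16, outside 18–19 ✗; longest run = 2 ✓ — fails.
Primer D (20 nt, A=5 T=2 G=6 C=7): Tm = 2·7 + 4·13 = 66°C, outside 46–62°C ✗; length 20, outside 18–19 ✗; longest run = 3 ✓ — fails.

Primer B only.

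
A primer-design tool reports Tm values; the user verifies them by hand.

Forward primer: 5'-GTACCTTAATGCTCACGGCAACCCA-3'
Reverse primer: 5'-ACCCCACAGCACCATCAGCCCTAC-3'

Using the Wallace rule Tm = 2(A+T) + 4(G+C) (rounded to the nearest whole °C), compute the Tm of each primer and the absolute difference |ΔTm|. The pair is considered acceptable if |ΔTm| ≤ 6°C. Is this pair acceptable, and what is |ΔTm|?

Forward: A=7 T=5 G=4 C=9 → Tm = 2·12 + 4·13 = 76°C.
Reverse: A=7 T=2 G=2 C=13 → Tm = 2·9 + 4·15 = 78°C.
|ΔTm| = |76 − 78| = 2°C, ≤ 6°C.

|ΔTm| = 2°C; the pair is acceptable.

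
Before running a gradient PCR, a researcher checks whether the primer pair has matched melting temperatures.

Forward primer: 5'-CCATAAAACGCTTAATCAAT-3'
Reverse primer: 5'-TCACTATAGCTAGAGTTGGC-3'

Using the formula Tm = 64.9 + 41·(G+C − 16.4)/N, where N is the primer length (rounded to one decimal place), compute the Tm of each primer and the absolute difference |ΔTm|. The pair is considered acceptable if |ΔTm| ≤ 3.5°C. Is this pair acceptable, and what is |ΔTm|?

|ΔTm| = 6.1°C; the pair is not acceptable.

Forward: G+C = 6, N = 20 → Tm = 64.9 + 41·(6 − 16.4)/20 = 43.6°C.
Reverse: G+C = 9, N = 20 → Tm = 64.9 + 41·(9 − 16.4)/20 = 49.7°C.
|ΔTm| = |43.6 − 49.7| = 6.1°C, > 3.5°C.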